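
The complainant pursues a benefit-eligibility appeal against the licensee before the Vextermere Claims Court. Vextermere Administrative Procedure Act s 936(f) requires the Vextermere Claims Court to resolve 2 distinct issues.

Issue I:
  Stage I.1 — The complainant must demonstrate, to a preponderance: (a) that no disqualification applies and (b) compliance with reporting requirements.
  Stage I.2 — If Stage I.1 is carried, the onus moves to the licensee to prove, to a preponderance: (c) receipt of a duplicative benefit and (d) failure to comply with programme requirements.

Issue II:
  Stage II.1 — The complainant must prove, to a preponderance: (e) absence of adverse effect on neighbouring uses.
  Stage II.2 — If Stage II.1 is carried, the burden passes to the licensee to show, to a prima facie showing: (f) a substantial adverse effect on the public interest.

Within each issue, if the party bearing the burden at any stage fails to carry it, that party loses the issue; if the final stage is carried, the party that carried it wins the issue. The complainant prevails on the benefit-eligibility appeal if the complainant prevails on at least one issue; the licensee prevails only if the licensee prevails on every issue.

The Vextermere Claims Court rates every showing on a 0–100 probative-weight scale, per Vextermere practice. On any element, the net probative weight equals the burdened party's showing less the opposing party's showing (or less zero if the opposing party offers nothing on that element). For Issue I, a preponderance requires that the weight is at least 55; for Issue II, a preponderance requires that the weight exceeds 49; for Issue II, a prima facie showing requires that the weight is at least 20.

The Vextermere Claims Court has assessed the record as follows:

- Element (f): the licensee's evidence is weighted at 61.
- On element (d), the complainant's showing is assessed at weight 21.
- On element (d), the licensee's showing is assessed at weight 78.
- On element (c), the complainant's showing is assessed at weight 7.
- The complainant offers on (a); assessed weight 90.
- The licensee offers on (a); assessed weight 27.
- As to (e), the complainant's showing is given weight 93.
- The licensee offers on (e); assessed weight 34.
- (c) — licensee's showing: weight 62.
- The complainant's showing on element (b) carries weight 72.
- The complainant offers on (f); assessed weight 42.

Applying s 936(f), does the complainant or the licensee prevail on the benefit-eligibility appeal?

complainant

— Issue I —
At Stage I.1 the complainant must meet a preponderance (weight is at least 55): on (a) the weight is 90 less the opposing 27 gives net 63, which does reach 55, so (a) meets the standard; on (b) the weight is 72, ≥ 55, so (b) meets the standard.
  Stage I.1 is satisfied; the onus moves to the licensee.
At Stage I.2 the licensee must meet a preponderance (weight is at least 55): on (c) the weight is 62 less the opposing 7 gives net 55, which does reach 55, so (c) meets the standard; on (d) the weight is 78 less the opposing 21 gives net 57, which does reach 55, so (d) meets the standard.
  Stage I.2 carried; the final stage is satisfied.
With every stage satisfied, the licensee prevails on this issue.
— Issue II —
At Stage II.1 the complainant must meet a preponderance (weight exceeds 49): on (e) the weight is 93 less the opposing 34 gives net 59, > 49, so (e) meets the standard.
  All elements met. The burden passes to the licensee.
At Stage II.2 the licensee must meet a prima facie showing (weight is at least 20): on (f) the weight is 61 less the opposing 42 gives net 19, < 20, so (f) does not meet the standard.
  Stage II.2 not carried; the licensee fails its burden.
The analysis ends at Stage II.2; the complainant prevails on this issue.
Per-issue: Issue I → licensee; Issue II → complainant. The complainant must prevail on at least one issue; overall, the complainant prevails.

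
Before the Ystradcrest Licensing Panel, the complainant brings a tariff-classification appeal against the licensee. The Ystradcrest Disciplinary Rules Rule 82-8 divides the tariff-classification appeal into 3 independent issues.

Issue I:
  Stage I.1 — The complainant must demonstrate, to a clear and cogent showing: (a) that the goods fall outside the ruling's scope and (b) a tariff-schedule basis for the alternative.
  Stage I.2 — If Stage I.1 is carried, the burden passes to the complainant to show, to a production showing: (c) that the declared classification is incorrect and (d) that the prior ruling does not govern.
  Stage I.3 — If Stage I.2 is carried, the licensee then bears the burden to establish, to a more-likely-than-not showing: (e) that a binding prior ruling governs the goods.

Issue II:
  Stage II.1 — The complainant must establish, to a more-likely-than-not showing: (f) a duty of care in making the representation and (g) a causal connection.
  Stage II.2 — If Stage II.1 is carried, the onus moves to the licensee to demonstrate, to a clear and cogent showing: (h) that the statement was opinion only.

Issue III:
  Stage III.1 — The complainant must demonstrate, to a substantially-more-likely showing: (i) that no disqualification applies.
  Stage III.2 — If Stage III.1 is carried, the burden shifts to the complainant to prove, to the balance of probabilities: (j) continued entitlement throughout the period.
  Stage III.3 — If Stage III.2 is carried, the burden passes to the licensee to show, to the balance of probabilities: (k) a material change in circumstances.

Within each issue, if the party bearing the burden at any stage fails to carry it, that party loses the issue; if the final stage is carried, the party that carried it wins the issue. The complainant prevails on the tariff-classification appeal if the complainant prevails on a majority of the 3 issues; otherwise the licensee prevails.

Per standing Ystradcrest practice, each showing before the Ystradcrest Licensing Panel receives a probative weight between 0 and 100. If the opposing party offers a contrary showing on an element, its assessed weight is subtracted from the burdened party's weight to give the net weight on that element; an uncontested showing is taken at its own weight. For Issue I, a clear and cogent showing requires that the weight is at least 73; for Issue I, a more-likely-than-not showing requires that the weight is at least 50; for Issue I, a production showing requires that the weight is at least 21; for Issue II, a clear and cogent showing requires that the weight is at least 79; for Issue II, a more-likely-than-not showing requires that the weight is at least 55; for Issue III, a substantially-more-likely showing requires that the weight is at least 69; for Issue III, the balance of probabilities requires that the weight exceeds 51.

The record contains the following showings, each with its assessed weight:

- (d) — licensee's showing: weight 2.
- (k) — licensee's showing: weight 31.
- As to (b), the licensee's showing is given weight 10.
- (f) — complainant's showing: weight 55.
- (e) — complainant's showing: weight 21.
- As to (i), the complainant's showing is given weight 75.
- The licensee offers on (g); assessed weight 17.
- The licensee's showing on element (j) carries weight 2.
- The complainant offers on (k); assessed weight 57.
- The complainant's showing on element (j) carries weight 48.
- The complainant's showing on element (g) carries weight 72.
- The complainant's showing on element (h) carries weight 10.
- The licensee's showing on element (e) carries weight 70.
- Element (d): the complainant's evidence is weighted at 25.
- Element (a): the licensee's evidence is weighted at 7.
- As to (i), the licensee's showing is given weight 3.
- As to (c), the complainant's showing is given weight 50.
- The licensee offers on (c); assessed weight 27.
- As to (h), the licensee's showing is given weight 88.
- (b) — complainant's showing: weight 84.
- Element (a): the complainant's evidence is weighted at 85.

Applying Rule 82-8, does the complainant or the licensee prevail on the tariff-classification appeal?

complainant

— Issue I —
At Stage I.1 the complainant must meet a clear and cogent showing (weight is at least 73): on (a) the weight is 85 less the opposing 7 gives net 78, which does reach 73, so (a) meets the standard; on (b) the weight is 84 less the opposing 10 gives net 74, which does reach 73, so (b) meets the standard.
  Stage I.1 carried; the burden remains with the complainant.
At Stage I.2 the complainant must meet a production showing (weight is at least 21): on (c) the weight is 50 less the opposing 27 gives net 23, which does reach 21, so (c) meets the standard; on (d) the weight is 25 less the opposing 2 gives net 23, which does reach 21, so (d) meets the standard.
  All elements met. The burden passes to the licensee.
At Stage I.3 the licensee must meet a more-likely-than-not showing (weight is at least 50): on (e) the weight is 70 less the opposing 21 gives net 49, < 50, so (e) does not meet the standard.
  Stage I.3 not carried; the licensee fails its burden.
So the complainant prevails on this issue.
— Issue II —
Stage II.1 — burden on complainant; standard: a more-likely-than-not showing (weight is at least 55).
    (f): 55 ≥ 55 [met]
    (g): 72 − 17 = 55 ≥ 55 [met]
  The complainant carries Stage II.1; the licensee now bears the burden.
Stage II.2 — burden on licensee; standard: a clear and cogent showing (weight is at least 79).
    (h): 88 − 10 = 78 < 79 [not met]
  The licensee does not carry Stage II.2.
The analysis ends at Stage II.2; the complainant prevails on this issue.
— Issue III —
Stage III.1 (complainant, a substantially-more-likely showing, weight is at least 69): (i) net 75−3=72 ≥ 69 — meets.
  Stage III.1 is satisfied; the complainant continues to bear the burden.
Stage III.2 (complainant, the balance of probabilities, weight exceeds 51): (j) net 48−2=46 ≤ 51 — fails.
  The complainant does not carry Stage III.2.
The licensee prevails on this issue.
Per-issue: Issue I → complainant; Issue II → complainant; Issue III → licensee. The complainant must prevail on a majority of issues; overall, the complainant prevails.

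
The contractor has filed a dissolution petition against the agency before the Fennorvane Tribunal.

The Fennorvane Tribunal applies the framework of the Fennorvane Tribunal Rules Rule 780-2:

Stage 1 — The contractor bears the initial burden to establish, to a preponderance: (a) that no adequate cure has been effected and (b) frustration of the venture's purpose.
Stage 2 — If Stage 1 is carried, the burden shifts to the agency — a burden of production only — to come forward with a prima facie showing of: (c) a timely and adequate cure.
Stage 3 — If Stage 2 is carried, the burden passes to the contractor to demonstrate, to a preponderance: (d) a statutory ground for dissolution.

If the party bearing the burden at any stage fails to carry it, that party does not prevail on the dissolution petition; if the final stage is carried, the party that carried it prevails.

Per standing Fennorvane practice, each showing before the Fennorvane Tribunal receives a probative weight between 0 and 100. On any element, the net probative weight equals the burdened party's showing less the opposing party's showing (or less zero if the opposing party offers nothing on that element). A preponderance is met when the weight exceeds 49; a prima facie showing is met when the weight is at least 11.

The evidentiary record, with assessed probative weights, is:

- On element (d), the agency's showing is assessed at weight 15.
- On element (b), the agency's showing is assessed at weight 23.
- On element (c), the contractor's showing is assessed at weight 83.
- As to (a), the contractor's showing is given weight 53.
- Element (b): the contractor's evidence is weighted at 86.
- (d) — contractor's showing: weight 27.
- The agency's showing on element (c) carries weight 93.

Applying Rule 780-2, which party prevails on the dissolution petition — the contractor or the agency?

Stage 1 — burden on contractor; standard: a preponderance (weight exceeds 49).
    (a): 53 > 49 [met]
    (b): 86 − 23 = 63 > 49 [met]
  All elements met. The burden passes to the agency.
Stage 2 — burden on agency; standard: a prima facie showing (weight is at least 11).
    (c): 93 − 83 = 10 < 11 [not met]
  Not every element is met, so the agency fails to carry Stage 2.
The contractor prevails.

contractor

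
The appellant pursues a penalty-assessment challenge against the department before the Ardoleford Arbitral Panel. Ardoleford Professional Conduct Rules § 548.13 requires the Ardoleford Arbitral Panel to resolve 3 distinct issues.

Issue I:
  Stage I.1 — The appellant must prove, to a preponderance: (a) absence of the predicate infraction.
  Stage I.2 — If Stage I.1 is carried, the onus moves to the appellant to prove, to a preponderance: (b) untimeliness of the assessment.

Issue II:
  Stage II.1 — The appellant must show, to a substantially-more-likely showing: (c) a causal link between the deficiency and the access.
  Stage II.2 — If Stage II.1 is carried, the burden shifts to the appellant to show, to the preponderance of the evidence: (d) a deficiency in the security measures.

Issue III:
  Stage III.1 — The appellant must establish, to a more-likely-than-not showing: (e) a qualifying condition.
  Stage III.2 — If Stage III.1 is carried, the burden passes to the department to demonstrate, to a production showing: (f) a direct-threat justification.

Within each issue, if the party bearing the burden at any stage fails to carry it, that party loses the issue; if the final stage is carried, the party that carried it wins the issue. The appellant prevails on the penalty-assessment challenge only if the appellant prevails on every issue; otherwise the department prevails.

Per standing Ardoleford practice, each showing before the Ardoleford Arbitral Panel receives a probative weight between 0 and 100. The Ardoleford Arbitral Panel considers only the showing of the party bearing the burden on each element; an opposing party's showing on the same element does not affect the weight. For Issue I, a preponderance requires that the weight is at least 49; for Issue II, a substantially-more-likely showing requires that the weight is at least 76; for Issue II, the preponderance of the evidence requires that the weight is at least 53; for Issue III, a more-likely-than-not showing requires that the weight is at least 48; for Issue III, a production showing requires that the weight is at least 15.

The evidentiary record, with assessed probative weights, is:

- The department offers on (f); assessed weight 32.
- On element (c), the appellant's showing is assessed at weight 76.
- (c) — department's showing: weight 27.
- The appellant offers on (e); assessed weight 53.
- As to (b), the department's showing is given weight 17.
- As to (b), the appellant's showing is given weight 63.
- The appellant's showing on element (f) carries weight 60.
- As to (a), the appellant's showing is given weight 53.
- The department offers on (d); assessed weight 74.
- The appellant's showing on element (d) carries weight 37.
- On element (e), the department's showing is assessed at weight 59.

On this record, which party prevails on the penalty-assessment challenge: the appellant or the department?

department

— Issue I —
At Stage I.1 the appellant must meet a preponderance (weight is at least 49): on (a) the weight is 53, which does reach 49, so (a) meets the standard.
  Stage I.1 carried; the burden remains with the appellant.
At Stage I.2 the appellant must meet a preponderance (weight is at least 49): on (b) the weight is 63 (the department's 17 is given no effect), ≥ 49, so (b) meets the standard.
  Stage I.2 carried; the final stage is satisfied.
With every stage satisfied, the appellant prevails on this issue.
— Issue II —
Stage II.1 — burden on appellant; standard: a substantially-more-likely showing (weight is at least 76).
    (c): 76 (department's 27 disregarded) ≥ 76 [met]
  All elements met. The appellant retains the burden for Stage II.2.
Stage II.2 — burden on appellant; standard: the preponderance of the evidence (weight is at least 53).
    (d): 37 (department's 74 disregarded) < 53 [not met]
  Not every element is met, so the appellant fails to carry Stage II.2.
The analysis ends at Stage II.2; the department prevails on this issue.
— Issue III —
Stage III.1 — burden on appellant; standard: a more-likely-than-not showing (weight is at least 48).
    (e): 53 (department's 59 disregarded) ≥ 48 [met]
  Stage III.1 is satisfied; the onus moves to the department.
Stage III.2 — burden on department; standard: a production showing (weight is at least 15).
    (f): 32 (appellant's 60 disregarded) ≥ 15 [met]
  Stage III.2 carried; the final stage is satisfied.
With every stage satisfied, the department prevails on this issue.
Per-issue: Issue I → appellant; Issue II → department; Issue III → department. The appellant must prevail on every issue; overall, the department prevails.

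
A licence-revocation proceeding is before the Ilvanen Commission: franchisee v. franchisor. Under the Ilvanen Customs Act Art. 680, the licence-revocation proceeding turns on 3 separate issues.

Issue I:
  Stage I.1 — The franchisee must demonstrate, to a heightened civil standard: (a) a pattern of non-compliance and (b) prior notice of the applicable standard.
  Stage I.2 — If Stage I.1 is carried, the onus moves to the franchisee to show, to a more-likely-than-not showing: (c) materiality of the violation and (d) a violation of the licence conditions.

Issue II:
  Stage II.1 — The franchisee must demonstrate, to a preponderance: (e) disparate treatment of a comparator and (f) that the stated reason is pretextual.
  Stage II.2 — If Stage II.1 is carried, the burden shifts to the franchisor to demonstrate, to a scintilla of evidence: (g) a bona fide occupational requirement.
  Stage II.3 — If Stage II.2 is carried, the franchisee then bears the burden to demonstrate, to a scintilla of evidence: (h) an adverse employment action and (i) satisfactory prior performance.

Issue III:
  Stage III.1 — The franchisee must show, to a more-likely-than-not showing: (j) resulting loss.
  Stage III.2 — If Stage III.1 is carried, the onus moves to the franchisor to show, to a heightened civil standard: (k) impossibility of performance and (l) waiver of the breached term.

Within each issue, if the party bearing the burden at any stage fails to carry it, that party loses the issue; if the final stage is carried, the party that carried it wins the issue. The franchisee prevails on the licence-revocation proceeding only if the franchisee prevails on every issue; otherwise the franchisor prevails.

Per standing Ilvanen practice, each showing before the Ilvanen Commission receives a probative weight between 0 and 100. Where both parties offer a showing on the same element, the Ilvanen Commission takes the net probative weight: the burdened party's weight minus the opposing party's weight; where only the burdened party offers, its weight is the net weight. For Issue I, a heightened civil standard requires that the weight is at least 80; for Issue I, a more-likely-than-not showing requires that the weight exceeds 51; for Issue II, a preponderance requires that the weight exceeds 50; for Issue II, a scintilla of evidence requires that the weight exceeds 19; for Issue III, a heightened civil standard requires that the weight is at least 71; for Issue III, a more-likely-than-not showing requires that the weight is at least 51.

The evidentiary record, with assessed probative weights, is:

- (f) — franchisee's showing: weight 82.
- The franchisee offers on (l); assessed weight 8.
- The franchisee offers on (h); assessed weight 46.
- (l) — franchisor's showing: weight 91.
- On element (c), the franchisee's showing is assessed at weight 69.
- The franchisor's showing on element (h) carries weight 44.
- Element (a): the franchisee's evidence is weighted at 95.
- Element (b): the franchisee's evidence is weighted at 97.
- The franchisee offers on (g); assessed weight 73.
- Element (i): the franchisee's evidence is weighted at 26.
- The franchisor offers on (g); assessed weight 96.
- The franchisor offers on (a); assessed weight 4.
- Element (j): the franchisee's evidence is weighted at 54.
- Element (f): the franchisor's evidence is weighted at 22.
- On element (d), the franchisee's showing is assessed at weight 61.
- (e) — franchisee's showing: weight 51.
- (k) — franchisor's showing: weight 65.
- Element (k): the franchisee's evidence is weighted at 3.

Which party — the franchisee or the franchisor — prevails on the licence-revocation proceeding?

franchisor

— Issue I —
Stage I.1 — burden on franchisee; standard: a heightened civil standard (weight is at least 80).
    (a): 95 − 4 = 91 ≥ 80 [met]
    (b): 97 ≥ 80 [met]
  All elements met. The franchisee retains the burden for Stage I.2.
Stage I.2 — burden on franchisee; standard: a more-likely-than-not showing (weight exceeds 51).
    (c): 69 > 51 [met]
    (d): 61 > 51 [met]
  The franchisee carries the last stage.
All stages carried — the franchisee prevails on this issue.
— Issue II —
At Stage II.1 the franchisee must meet a preponderance (weight exceeds 50): on (e) the weight is 51, > 50, so (e) meets the standard; on (f) the weight is 82 less the opposing 22 gives net 60, > 50, so (f) meets the standard.
  The franchisee carries Stage II.1; the franchisor now bears the burden.
At Stage II.2 the franchisor must meet a scintilla of evidence (weight exceeds 19): on (g) the weight is 96 less the opposing 73 gives net 23, > 19, so (g) meets the standard.
  Stage II.2 carried; the burden shifts to the franchisee.
At Stage II.3 the franchisee must meet a scintilla of evidence (weight exceeds 19): on (h) the weight is 46 less the opposing 44 gives net 2, ≤ 19, so (h) does not meet the standard; on (i) the weight is 26, > 19, so (i) meets the standard.
  Stage II.3 not carried; the franchisee fails its burden.
The analysis ends at Stage II.3; the franchisor prevails on this issue.
— Issue III —
Stage III.1 (franchisee, a more-likely-than-not showing, weight is at least 51): (j) 54 ≥ 51 — meets.
  Stage III.1 is satisfied; the onus moves to the franchisor.
Stage III.2 (franchisor, a heightened civil standard, weight is at least 71): (k) net 65−3=62 < 71 — fails; (l) net 91−8=83 ≥ 71 — meets.
  Stage III.2 not carried; the franchisor fails its burden.
So the franchisee prevails on this issue.
Per-issue: Issue I → franchisee; Issue II → franchisor; Issue III → franchisee. The franchisee must prevail on every issue; overall, the franchisor prevails.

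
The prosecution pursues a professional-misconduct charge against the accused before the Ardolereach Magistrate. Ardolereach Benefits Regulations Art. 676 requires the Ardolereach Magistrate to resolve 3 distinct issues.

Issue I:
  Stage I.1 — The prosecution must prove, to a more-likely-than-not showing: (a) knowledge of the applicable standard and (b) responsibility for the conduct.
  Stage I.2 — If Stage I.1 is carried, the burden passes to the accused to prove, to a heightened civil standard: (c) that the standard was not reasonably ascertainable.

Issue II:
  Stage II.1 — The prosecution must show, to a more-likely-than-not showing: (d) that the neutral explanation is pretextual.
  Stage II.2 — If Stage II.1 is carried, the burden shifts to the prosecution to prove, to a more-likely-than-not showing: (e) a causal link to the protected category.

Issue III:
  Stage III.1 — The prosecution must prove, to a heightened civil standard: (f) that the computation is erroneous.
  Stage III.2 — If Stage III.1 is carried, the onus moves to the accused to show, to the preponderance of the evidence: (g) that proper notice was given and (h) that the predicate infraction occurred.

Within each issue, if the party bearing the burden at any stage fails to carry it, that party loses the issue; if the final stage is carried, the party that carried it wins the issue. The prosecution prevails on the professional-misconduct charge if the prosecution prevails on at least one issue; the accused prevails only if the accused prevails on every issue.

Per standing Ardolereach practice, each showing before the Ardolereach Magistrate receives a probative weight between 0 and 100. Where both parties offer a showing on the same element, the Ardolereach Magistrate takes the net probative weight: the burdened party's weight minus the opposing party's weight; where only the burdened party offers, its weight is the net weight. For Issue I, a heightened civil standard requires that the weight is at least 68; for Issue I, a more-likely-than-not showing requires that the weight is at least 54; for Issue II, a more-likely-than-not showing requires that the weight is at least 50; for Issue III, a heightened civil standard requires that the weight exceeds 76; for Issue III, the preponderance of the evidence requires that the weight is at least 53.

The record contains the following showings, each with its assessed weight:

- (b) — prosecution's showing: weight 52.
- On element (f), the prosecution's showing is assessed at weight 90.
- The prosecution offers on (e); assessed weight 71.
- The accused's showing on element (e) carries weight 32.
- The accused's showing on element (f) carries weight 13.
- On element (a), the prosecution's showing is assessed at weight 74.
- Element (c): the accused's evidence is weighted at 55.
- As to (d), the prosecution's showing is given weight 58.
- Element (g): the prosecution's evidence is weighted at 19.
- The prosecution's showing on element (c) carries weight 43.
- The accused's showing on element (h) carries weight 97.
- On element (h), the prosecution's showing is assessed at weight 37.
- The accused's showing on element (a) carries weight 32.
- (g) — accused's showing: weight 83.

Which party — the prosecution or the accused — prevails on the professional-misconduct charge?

accused

— Issue I —
Stage I.1 (prosecution, a more-likely-than-not showing, weight is at least 54): (a) net 74−32=42 < 54 — fails; (b) 52 < 54 — fails.
  Not every element is met, so the prosecution fails to carry Stage I.1.
The analysis ends at Stage I.1; the accused prevails on this issue.
— Issue II —
At Stage II.1 the prosecution must meet a more-likely-than-not showing (weight is at least 50): on (d) the weight is 58, which does reach 50, so (d) meets the standard.
  Stage II.1 is satisfied; the prosecution continues to bear the burden.
At Stage II.2 the prosecution must meet a more-likely-than-not showing (weight is at least 50): on (e) the weight is 71 less the opposing 32 gives net 39, which does not reach 50, so (e) does not meet the standard.
  Not every element is met, so the prosecution fails to carry Stage II.2.
So the accused prevails on this issue.
— Issue III —
Stage III.1 (prosecution, a heightened civil standard, weight exceeds 76): (f) net 90−13=77 > 76 — meets.
  Stage III.1 is satisfied; the onus moves to the accused.
Stage III.2 (accused, the preponderance of the evidence, weight is at least 53): (g) net 83−19=64 ≥ 53 — meets; (h) net 97−37=60 ≥ 53 — meets.
  The accused carries the last stage.
Every stage carried; the accused prevails on this issue.
Per-issue: Issue I → accused; Issue II → accused; Issue III → accused. The prosecution must prevail on at least one issue; overall, the accused prevails.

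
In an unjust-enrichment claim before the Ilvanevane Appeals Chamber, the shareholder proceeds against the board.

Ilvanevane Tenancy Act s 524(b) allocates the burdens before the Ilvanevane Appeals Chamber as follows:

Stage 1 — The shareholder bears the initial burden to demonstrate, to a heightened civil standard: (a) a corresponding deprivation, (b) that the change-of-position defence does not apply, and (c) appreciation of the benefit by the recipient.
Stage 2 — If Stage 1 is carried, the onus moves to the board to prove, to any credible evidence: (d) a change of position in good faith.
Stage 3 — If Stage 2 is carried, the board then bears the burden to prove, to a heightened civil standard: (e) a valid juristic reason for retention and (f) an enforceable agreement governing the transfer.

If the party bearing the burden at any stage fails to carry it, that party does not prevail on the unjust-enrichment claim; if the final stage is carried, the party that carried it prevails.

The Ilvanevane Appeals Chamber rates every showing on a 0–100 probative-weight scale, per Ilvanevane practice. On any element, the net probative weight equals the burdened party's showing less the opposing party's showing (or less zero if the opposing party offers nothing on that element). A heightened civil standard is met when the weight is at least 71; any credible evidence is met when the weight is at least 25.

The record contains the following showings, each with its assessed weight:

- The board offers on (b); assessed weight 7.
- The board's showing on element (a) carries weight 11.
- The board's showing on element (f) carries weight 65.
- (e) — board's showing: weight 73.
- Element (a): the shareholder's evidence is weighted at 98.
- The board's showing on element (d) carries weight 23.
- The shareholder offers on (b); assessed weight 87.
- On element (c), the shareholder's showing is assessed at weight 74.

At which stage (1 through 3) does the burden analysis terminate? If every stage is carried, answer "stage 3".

stage 2

Stage 1 — burden on shareholder; standard: a heightened civil standard (weight is at least 71).
    (a): 98 − 11 = 87 ≥ 71 [met]
    (b): 87 − 7 = 80 ≥ 71 [met]
    (c): 74 ≥ 71 [met]
  Stage 1 is satisfied; the onus moves to the board.
Stage 2 — burden on board; standard: any credible evidence (weight is at least 25).
    (d): 23 < 25 [not met]
  Stage 2 not carried; the board fails its burden.
So the shareholder prevails.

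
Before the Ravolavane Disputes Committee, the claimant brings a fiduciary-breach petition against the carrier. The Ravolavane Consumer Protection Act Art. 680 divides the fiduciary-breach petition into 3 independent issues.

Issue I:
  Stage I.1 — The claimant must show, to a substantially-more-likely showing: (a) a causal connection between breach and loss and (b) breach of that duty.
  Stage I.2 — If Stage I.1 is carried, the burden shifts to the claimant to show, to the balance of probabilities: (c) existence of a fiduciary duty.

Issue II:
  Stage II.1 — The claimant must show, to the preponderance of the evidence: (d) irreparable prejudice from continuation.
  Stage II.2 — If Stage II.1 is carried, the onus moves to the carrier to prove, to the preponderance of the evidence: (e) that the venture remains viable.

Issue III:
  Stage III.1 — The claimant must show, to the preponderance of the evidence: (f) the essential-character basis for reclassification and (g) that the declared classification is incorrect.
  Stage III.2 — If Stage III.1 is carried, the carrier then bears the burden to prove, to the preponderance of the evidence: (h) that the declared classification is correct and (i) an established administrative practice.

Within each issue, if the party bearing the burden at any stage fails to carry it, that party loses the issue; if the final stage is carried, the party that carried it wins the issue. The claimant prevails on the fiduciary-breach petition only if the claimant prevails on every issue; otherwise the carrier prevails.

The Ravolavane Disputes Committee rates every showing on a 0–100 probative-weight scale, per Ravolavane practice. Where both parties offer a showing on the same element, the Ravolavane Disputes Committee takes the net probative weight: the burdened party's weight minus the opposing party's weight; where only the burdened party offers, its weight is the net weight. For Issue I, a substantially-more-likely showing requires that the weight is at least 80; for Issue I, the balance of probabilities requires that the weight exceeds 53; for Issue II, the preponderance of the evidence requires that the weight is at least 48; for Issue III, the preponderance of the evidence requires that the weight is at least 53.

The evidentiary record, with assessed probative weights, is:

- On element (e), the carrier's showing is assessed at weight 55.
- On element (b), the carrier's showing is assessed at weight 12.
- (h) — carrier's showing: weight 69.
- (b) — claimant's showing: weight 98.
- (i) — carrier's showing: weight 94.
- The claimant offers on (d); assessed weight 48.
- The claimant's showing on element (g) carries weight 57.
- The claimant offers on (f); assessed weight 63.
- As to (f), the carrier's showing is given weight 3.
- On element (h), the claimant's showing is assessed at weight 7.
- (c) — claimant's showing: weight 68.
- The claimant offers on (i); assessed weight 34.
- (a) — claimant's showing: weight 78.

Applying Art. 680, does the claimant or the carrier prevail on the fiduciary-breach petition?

— Issue I —
At Stage I.1 the claimant must meet a substantially-more-likely showing (weight is at least 80): on (a) the weight is 78, which does not reach 80, so (a) does not meet the standard; on (b) the weight is 98 less the opposing 12 gives net 86, which does reach 80, so (b) meets the standard.
  Stage I.1 not carried; the claimant fails its burden.
The carrier prevails on this issue.
— Issue II —
Stage II.1 (claimant, the preponderance of the evidence, weight is at least 48): (d) 48 ≥ 48 — meets.
  Stage II.1 is satisfied; the onus moves to the carrier.
Stage II.2 (carrier, the preponderance of the evidence, weight is at least 48): (e) 55 ≥ 48 — meets.
  Stage II.2 carried; the final stage is satisfied.
With every stage satisfied, the carrier prevails on this issue.
— Issue III —
Stage III.1 (claimant, the preponderance of the evidence, weight is at least 53): (f) net 63−3=60 ≥ 53 — meets; (g) 57 ≥ 53 — meets.
  Stage III.1 carried; the burden shifts to the carrier.
Stage III.2 (carrier, the preponderance of the evidence, weight is at least 53): (h) net 69−7=62 ≥ 53 — meets; (i) net 94−34=60 ≥ 53 — meets.
  All elements met at the final stage.
With every stage satisfied, the carrier prevails on this issue.
Per-issue: Issue I → carrier; Issue II → carrier; Issue III → carrier. The claimant must prevail on every issue; overall, the carrier prevails.

carrier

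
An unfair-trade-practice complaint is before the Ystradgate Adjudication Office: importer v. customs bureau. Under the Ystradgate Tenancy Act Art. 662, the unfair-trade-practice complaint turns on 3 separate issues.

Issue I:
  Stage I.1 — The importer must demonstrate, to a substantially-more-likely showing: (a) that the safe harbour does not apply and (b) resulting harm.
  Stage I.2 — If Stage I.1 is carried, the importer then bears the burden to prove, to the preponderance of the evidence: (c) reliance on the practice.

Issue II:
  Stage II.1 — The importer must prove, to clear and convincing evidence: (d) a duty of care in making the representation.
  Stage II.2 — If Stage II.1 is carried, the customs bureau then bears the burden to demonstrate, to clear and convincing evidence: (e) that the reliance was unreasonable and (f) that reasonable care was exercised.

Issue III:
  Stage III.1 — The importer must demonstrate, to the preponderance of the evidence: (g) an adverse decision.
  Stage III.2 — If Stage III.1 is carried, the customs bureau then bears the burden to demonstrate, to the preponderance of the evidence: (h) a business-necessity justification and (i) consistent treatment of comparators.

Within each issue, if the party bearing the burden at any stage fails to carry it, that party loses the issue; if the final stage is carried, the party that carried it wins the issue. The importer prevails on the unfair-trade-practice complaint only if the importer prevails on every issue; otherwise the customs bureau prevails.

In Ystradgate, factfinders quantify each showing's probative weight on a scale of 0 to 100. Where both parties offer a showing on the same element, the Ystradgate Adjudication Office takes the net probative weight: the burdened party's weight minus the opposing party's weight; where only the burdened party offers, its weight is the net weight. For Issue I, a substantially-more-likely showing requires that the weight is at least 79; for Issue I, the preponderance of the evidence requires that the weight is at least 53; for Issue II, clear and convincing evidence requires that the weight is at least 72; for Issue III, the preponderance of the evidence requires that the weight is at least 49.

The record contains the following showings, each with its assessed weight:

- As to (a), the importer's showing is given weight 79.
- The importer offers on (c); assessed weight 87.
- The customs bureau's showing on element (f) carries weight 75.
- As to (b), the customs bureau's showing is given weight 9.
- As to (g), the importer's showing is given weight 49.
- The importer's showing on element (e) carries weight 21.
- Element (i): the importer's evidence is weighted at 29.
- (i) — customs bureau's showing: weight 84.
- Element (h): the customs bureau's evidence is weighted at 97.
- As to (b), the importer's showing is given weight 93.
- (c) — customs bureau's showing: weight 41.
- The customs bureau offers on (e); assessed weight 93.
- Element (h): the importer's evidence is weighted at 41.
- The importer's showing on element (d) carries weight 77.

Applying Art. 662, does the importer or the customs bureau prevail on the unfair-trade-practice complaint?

— Issue I —
At Stage I.1 the importer must meet a substantially-more-likely showing (weight is at least 79): on (a) the weight is 79, ≥ 79, so (a) meets the standard; on (b) the weight is 93 less the opposing 9 gives net 84, which does reach 79, so (b) meets the standard.
  Stage I.1 is satisfied; the importer continues to bear the burden.
At Stage I.2 the importer must meet the preponderance of the evidence (weight is at least 53): on (c) the weight is 87 less the opposing 41 gives net 46, which does not reach 53, so (c) does not meet the standard.
  Stage I.2 not carried; the importer fails its burden.
So the customs bureau prevails on this issue.
— Issue II —
Stage II.1 — burden on importer; standard: clear and convincing evidence (weight is at least 72).
    (d): 77 ≥ 72 [met]
  Stage II.1 is satisfied; the onus moves to the customs bureau.
Stage II.2 — burden on customs bureau; standard: clear and convincing evidence (weight is at least 72).
    (e): 93 − 21 = 72 ≥ 72 [met]
    (f): 75 ≥ 72 [met]
  The customs bureau carries the last stage.
Every stage carried; the customs bureau prevails on this issue.
— Issue III —
Stage III.1 — burden on importer; standard: the preponderance of the evidence (weight is at least 49).
    (g): 49 ≥ 49 [met]
  Stage III.1 is satisfied; the onus moves to the customs bureau.
Stage III.2 — burden on customs bureau; standard: the preponderance of the evidence (weight is at least 49).
    (h): 97 − 41 = 56 ≥ 49 [met]
    (i): 84 − 29 = 55 ≥ 49 [met]
  All elements met at the final stage.
All stages carried — the customs bureau prevails on this issue.
Per-issue: Issue I → customs bureau; Issue II → customs bureau; Issue III → customs bureau. The importer must prevail on every issue; overall, the customs bureau prevails.

customs bureau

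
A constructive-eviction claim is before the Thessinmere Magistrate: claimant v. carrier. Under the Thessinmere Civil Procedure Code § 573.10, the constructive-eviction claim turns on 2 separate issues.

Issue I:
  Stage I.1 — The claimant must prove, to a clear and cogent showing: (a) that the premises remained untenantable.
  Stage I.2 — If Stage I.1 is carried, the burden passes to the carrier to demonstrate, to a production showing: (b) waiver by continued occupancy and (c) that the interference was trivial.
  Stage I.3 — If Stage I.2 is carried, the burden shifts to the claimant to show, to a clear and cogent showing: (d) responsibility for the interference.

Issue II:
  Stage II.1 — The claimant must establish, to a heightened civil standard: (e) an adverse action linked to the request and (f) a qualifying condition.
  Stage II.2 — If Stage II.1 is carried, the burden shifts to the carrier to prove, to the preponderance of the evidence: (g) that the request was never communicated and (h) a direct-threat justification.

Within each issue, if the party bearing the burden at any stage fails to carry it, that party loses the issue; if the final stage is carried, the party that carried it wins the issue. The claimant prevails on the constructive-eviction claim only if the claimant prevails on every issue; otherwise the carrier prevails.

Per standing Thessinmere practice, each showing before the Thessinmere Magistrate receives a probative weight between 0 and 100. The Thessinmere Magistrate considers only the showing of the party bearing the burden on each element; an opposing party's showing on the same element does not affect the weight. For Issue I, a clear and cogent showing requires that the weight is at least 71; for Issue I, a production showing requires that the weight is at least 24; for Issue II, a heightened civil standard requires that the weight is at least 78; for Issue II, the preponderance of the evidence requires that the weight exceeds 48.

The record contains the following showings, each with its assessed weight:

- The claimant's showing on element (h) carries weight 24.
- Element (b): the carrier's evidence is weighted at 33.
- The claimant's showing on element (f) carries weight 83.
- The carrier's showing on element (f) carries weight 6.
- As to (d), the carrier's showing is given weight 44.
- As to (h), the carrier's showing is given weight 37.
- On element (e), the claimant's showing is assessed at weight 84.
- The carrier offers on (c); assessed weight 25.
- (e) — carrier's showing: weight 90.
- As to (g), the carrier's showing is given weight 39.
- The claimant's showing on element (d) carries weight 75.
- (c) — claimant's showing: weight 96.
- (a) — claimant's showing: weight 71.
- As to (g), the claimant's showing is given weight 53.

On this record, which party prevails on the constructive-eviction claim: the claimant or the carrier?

claimant

— Issue I —
At Stage I.1 the claimant must meet a clear and cogent showing (weight is at least 71): on (a) the weight is 71, which does reach 71, so (a) meets the standard.
  Stage I.1 carried; the burden shifts to the carrier.
At Stage I.2 the carrier must meet a production showing (weight is at least 24): on (b) the weight is 33, which does reach 24, so (b) meets the standard; on (c) the weight is 25 (the claimant's 96 is given no effect), which does reach 24, so (c) meets the standard.
  Stage I.2 carried; the burden shifts to the claimant.
At Stage I.3 the claimant must meet a clear and cogent showing (weight is at least 71): on (d) the weight is 75 (the carrier's 44 is given no effect), ≥ 71, so (d) meets the standard.
  Stage I.3 carried; the final stage is satisfied.
With every stage satisfied, the claimant prevails on this issue.
— Issue II —
Stage II.1 (claimant, a heightened civil standard, weight is at least 78): (e) 84 (carrier's 90 disregarded) ≥ 78 — meets; (f) 83 (carrier's 6 disregarded) ≥ 78 — meets.
  Stage II.1 carried; the burden shifts to the carrier.
Stage II.2 (carrier, the preponderance of the evidence, weight exceeds 48): (g) 39 (claimant's 53 disregarded) ≤ 48 — fails; (h) 37 (claimant's 24 disregarded) ≤ 48 — fails.
  Stage II.2 not carried; the carrier fails its burden.
The analysis ends at Stage II.2; the claimant prevails on this issue.
Per-issue: Issue I → claimant; Issue II → claimant. The claimant must prevail on every issue; overall, the claimant prevails.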